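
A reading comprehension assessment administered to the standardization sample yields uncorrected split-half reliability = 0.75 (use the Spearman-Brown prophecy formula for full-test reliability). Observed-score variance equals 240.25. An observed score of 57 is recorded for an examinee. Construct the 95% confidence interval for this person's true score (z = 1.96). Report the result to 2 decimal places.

SD = √240.25 ≈ 15.5000
Full-length reliability (Spearman-Brown) = 2(0.75)/(1+0.75) ≈ 0.8571
SEM = 15.5000·√(1 − 0.8571) ≈ 5.8584
Margin = 1.96 · 5.8584 ≈ 11.4826
95% CI: 57 ± 11.4826 = [45.5174, 68.4826]

[45.52, 68.48]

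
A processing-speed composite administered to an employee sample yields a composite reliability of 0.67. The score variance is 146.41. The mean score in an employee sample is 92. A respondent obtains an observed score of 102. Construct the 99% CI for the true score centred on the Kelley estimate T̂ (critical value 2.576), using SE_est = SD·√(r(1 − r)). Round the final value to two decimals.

σ = 146.41^(1/2) = 12.100
T̂ = 0.670(102) + 0.330(92) ≈ 98.700
SE_est = 12.100×√(0.670×0.330) ≈ 5.690
CI = 98.700 ± 2.576 × 5.690 → [84.044, 113.356]

[84.04, 113.36]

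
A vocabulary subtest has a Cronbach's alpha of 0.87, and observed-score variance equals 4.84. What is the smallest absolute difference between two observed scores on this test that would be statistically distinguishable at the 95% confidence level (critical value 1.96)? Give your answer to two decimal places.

2.20

SD = √4.84 ≈ 2.20000
SEM = 2.20000·√(1 − 0.87000) ≈ 0.79322
SE_diff = SEM · √2 ≈ 0.79322 · 1.41421 ≈ 1.12178
Minimum reliable difference = 1.96 · SE_diff ≈ 1.96 · 1.12178 ≈ 2.19870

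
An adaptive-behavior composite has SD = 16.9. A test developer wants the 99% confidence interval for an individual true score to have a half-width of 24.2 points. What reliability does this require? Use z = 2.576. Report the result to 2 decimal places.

0.69

SEM needed = half-width / z = 24.2/2.576 ≈ 9.3944
r = 1 − (SEM / SD)² = 1 − (9.3944 / 16.9)² ≈ 1 − 0.3090 ≈ 0.6910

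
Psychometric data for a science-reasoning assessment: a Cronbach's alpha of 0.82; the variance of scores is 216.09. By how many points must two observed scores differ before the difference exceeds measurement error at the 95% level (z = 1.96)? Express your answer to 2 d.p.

17.29

SD = √216.09 ≃ 14.7000
SEM = 14.7000 * √(1 − 0.8200) = 14.7000 * √0.1800 ≃ 14.7000 * 0.4243 ≃ 6.2367
Standard error of the difference = 6.2367·√2 ≃ 8.8200
Smallest detectable difference = 1.96*8.8200 ≃ 17.2872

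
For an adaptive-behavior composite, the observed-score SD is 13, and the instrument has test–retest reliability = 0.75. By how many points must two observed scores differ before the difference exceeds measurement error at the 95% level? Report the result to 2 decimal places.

18.02

The standard error of measurement is 13.0000*√(1 − 0.7500) ≈ 13.0000*0.5000 ≈ 6.5000.
Standard error of the difference = 6.5000·√2 ≈ 9.1924
Minimum reliable difference = 1.96 * SE_diff ≈ 1.96 * 9.1924 ≈ 18.0171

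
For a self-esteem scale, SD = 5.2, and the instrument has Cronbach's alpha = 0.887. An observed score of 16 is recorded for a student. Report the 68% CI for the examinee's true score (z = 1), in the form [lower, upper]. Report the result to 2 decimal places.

[14.25, 17.75]

SEM = 5.20000 × √(1 − 0.88700) = 5.20000 × √0.11300 ≈ 5.20000 × 0.33615 ≈ 1.74800
Margin = 1 × 1.74800 ≈ 1.74800
Interval: (14.25200, 17.74800)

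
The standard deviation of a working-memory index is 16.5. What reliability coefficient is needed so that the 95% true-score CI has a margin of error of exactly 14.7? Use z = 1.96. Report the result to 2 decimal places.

0.79

Required SEM = 14.7 / 1.96 ≃ 7.5000
r = 1 − (SEM / SD)² = 1 − (7.5000 / 16.5)² ≃ 1 − 0.2066 ≃ 0.7934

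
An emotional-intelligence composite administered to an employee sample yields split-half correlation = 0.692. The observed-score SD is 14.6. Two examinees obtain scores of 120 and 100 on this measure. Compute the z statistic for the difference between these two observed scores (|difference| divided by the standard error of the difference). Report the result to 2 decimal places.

2.27

Spearman-Brown: r = 2(0.692) / (1 + 0.692) = 1.384 / 1.692 ≈ 0.818
SEM = 14.600*√(1 − 0.818) ≈ 6.229
Standard error of the difference = 6.229·√2 ≈ 8.809
z = 20 / 8.809 ≈ 2.270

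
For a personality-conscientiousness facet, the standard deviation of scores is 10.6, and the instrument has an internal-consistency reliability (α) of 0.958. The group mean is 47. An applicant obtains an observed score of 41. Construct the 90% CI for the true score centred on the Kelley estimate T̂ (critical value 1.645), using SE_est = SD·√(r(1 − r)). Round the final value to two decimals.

[37.75, 44.75]

Estimated true score = 0.95800*41 + (1 − 0.95800)*47 ≈ 41.25200
SE_est = 10.60000·√[r(1 − r)] ≈ 2.12624
CI = 41.25200 ± 1.645 * 2.12624 → [37.75433, 44.74967]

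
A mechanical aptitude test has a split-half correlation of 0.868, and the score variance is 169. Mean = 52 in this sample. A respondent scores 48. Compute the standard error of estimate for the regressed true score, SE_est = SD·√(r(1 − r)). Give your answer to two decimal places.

3.33

σ = 169^(1/2) = 13.000
Full-length reliability (Spearman-Brown) = 2(0.868)/(1+0.868) ≈ 0.929
SE_est = 13.000·√[r(1 − r)] ≈ 3.331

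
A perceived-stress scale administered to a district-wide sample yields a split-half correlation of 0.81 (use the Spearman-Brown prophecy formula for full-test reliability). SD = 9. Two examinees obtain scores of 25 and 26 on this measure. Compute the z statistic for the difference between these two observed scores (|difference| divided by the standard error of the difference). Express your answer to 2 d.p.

0.24

Full-length reliability (Spearman-Brown) = 2(0.81)/(1+0.81) ≈ 0.8950
SEM = 9.0000 × √(1 − 0.8950) = 9.0000 × √0.1050 ≈ 9.0000 × 0.3240 ≈ 2.9159
SE_diff = √2 × SEM ≈ 4.1238
z = |25 − 26| / 4.1238 = 1 / 4.1238 ≈ 0.2425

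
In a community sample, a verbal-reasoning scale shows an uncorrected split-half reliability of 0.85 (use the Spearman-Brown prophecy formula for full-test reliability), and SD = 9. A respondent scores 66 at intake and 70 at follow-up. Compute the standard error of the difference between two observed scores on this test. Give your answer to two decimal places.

r_full = 2·0.85 / (1 + 0.85) ≈ 0.919
SEM = 9.000*√(1 − 0.919) ≈ 2.563
SE_diff = √2 * SEM ≈ 3.624

3.62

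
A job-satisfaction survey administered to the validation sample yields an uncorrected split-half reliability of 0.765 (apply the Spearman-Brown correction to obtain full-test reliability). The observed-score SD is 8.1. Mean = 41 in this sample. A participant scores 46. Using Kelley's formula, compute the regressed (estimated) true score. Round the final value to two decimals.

Spearman-Brown: r = 2(0.765) / (1 + 0.765) = 1.53000 / 1.76500 ≈ 0.86686
T̂ = r·X + (1 − r)·M = 0.86686*46 + 0.13314*41 ≈ 39.87535 + 5.45892 ≈ 45.33428

45.33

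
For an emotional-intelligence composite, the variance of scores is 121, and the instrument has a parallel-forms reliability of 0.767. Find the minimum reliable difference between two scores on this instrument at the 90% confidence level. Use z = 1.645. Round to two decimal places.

12.35

SD = √121 = 11.0000
SEM = 11.0000 · √(1 − 0.7670) = 11.0000 · √0.2330 ≈ 11.0000 · 0.4827 ≈ 5.3097
SE_diff = SEM · √2 ≈ 5.3097 · 1.4142 ≈ 7.5091
Minimum reliable difference = 1.645 · SE_diff ≈ 1.645 · 7.5091 ≈ 12.3524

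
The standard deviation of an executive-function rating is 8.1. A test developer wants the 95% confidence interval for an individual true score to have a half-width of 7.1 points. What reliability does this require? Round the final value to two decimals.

0.80

SEM needed = half-width / z = 7.1/1.96 ≈ 3.622
Required reliability = 1 − (SEM/SD)² = 1 − 0.200 ≈ 0.800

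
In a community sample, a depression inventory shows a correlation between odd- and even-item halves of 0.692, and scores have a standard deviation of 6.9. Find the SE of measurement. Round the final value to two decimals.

r_full = 2·0.692 / (1 + 0.692) ≈ 0.8180
SEM = 6.9000 * √(1 − 0.8180) = 6.9000 * √0.1820 ≈ 6.9000 * 0.4267 ≈ 2.9439

2.94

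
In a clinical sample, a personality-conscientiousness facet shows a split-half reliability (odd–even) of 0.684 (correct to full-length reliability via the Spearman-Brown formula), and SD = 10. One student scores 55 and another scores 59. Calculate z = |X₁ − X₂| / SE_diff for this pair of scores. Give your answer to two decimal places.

Full-length reliability (Spearman-Brown) = 2(0.684)/(1+0.684) ≈ 0.8124
SEM = 10.0000*√(1 − 0.8124) ≈ 4.3318
SE_diff = √2 * SEM ≈ 6.1261
z = |55 − 59| / 6.1261 = 4 / 6.1261 ≈ 0.6529

0.65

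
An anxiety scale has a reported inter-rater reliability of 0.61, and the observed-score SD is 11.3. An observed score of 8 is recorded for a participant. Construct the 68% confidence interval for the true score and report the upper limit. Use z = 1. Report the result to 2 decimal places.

15.06

SEM = 11.300 * √(1 − 0.610) = 11.300 * √0.390 ≈ 11.300 * 0.624 ≈ 7.057
Half-width = 1*7.057 ≈ 7.057
Upper bound: 8 + 7.057 = 15.057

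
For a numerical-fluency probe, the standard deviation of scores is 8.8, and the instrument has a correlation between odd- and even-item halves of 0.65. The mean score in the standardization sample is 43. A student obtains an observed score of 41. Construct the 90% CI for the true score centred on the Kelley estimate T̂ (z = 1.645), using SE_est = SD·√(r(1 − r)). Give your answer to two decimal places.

[35.51, 47.34]

r_full = 2·0.65 / (1 + 0.65) ≃ 0.78788
T̂ = 0.78788(41) + 0.21212(43) ≃ 41.42424
SE_est = 8.80000*√(0.78788*0.21212) ≃ 3.59753
90% CI: 41.42424 ± 5.91794 ≃ (35.50631, 47.34218)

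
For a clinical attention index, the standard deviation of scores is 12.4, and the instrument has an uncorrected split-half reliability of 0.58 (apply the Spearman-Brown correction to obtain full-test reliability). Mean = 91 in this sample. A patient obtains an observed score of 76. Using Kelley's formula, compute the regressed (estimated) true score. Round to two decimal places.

r_full = 2·0.58 / (1 + 0.58) ≈ 0.7342
Estimated true score = 0.7342·76 + (1 − 0.7342)·91 ≈ 79.9873

79.99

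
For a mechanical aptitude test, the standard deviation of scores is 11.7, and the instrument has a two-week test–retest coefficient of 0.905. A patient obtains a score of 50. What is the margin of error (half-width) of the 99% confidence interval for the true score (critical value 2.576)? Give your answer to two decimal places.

The standard error of measurement is 11.700*√(1 − 0.905) ≈ 11.700*0.308 ≈ 3.606.
Margin = 2.576 * 3.606 ≈ 9.290

9.29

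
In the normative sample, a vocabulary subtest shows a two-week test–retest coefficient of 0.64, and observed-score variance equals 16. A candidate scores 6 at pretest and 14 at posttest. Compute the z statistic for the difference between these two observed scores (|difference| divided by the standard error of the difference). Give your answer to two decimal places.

2.36

σ = 16^(1/2) = 4.0000
SEM = 4.0000 × √(1 − 0.6400) = 4.0000 × √0.3600 ≈ 4.0000 × 0.6000 ≈ 2.4000
Standard error of the difference = 2.4000·√2 ≈ 3.3941
z = 8 / 3.3941 ≈ 2.3570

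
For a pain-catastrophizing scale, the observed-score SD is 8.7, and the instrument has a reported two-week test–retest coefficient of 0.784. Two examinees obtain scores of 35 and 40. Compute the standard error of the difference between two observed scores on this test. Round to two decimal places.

The standard error of measurement is 8.70000*√(1 − 0.78400) ≈ 8.70000*0.46476 ≈ 4.04339.
SE_diff = √2 * SEM ≈ 5.71822

5.72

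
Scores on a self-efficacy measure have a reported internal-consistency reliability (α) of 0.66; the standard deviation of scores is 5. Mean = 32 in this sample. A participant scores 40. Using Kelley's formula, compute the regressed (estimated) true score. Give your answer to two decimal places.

T̂ = r·X + (1 − r)·M = 0.660×40 + 0.340×32 = 26.400 + 10.880 ≈ 37.280

37.28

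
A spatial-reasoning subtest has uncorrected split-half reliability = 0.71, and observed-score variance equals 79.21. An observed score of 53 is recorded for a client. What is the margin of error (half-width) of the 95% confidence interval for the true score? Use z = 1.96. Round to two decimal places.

7.18

SD = √79.21 = 8.900
Spearman-Brown: r = 2(0.71) / (1 + 0.71) = 1.420 / 1.710 ≈ 0.830
SEM = 8.900 × √(1 − 0.830) = 8.900 × √0.170 ≈ 8.900 × 0.412 ≈ 3.665
Margin = 1.96 × 3.665 ≈ 7.184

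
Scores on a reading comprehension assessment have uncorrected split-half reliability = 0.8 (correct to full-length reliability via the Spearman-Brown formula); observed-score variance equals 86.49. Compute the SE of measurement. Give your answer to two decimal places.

σ = 86.49^(1/2) = 9.3000
Full-length reliability (Spearman-Brown) = 2(0.8)/(1+0.8) ≈ 0.8889
SEM = 9.3000·√(1 − 0.8889) ≈ 3.1000

3.10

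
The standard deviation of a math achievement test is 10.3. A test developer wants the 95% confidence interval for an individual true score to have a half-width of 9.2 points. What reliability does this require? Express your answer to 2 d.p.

0.79

Required SEM = 9.2 / 1.96 ≈ 4.6939
Required reliability = 1 − (SEM/SD)² = 1 − 0.2077 ≈ 0.7923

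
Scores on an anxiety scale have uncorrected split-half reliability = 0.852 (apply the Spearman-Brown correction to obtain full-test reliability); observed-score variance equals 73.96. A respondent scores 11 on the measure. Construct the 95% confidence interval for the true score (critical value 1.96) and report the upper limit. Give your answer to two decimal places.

15.77

SD = √73.96 = 8.6000
r_full = 2·0.852 / (1 + 0.852) ≈ 0.9201
SEM = 8.6000 * √(1 − 0.9201) = 8.6000 * √0.0799 ≈ 8.6000 * 0.2827 ≈ 2.4311
Half-width = 1.96*2.4311 ≈ 4.7650
Upper limit = 11 + 4.7650 ≈ 15.7650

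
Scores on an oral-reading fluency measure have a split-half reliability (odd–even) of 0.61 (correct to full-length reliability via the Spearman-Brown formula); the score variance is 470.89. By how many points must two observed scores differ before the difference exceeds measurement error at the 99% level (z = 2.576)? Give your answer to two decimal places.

σ = 470.89^(1/2) = 21.700
r_full = 2·0.61 / (1 + 0.61) ≈ 0.758
SEM = 21.700 · √(1 − 0.758) = 21.700 · √0.242 ≈ 21.700 · 0.492 ≈ 10.680
SE_diff = SEM · √2 ≈ 10.680 · 1.414 ≈ 15.104
Minimum reliable difference = 2.576 · SE_diff ≈ 2.576 · 15.104 ≈ 38.908

38.91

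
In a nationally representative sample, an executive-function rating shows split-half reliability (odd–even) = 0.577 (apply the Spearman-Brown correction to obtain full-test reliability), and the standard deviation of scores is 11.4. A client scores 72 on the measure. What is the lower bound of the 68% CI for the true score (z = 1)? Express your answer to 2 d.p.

r_full = 2·0.577 / (1 + 0.577) ≈ 0.7318
SEM = 11.4000·√(1 − 0.7318) ≈ 5.9042
Half-width = 1·5.9042 ≈ 5.9042
Lower limit = 72 − 5.9042 ≈ 66.0958

66.10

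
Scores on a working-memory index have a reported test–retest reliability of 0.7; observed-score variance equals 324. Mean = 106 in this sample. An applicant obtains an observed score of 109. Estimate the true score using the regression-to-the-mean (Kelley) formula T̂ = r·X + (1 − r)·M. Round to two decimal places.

Estimated true score = 0.700×109 + (1 − 0.700)×106 ≈ 108.100

108.10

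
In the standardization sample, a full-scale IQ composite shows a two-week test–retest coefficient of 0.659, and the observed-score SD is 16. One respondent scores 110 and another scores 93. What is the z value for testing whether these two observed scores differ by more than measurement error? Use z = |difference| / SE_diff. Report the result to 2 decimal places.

1.29

SEM = 16.0000 * √(1 − 0.6590) = 16.0000 * √0.3410 ≈ 16.0000 * 0.5840 ≈ 9.3432
SE_diff = SEM * √2 ≈ 9.3432 * 1.4142 ≈ 13.2133
z = |110 − 93| / 13.2133 = 17 / 13.2133 ≈ 1.2866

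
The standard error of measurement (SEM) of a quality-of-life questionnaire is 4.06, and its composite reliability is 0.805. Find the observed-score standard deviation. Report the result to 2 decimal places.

9.19

SD = 4.06 / √(1 − 0.805) ≈ 9.194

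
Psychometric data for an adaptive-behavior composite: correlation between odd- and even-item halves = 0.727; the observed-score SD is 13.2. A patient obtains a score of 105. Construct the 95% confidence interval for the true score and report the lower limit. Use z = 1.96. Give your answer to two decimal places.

94.71

r_full = 2·0.727 / (1 + 0.727) ≃ 0.842
SEM = 13.200 · √(1 − 0.842) = 13.200 · √0.158 ≃ 13.200 · 0.398 ≃ 5.248
1.96 · SEM ≃ 10.286
Lower bound: 105 − 10.286 = 94.714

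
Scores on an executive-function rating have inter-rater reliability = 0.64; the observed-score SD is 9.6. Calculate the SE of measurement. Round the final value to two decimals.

5.76

SEM = 9.600*√(1 − 0.640) ≈ 5.760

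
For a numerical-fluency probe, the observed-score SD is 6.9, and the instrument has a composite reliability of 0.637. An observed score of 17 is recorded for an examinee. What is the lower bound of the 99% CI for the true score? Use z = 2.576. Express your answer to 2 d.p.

The standard error of measurement is 6.900×√(1 − 0.637) ≈ 6.900×0.602 ≈ 4.157.
Margin = 2.576 × 4.157 ≈ 10.709
Lower bound: 17 − 10.709 = 6.291

6.29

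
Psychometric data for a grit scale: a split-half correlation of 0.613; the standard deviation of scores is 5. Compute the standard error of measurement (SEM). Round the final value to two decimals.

r_full = 2·0.613 / (1 + 0.613) ≈ 0.7601
SEM = 5.0000 · √(1 − 0.7601) = 5.0000 · √0.2399 ≈ 5.0000 · 0.4898 ≈ 2.4491

2.45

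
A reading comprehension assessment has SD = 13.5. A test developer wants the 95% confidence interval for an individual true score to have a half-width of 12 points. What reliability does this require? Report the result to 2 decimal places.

0.79

Required SEM = 12 / 1.96 ≈ 6.122
r = 1 − (SEM / SD)² = 1 − (6.122 / 13.5)² ≈ 1 − 0.206 ≈ 0.794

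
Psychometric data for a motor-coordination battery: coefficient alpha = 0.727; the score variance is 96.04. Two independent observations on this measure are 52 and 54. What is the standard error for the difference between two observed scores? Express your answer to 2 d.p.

SD = √96.04 = 9.800
SEM = 9.800 × √(1 − 0.727) = 9.800 × √0.273 ≈ 9.800 × 0.522 ≈ 5.120
SE_diff = √2 × SEM ≈ 7.241

7.24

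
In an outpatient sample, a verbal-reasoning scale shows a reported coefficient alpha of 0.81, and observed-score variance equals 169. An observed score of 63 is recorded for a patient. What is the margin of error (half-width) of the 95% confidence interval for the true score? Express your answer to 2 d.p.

11.11

σ = 169^(1/2) = 13.0000
SEM = 13.0000 · √(1 − 0.8100) = 13.0000 · √0.1900 ≃ 13.0000 · 0.4359 ≃ 5.6666
1.96 · SEM ≃ 11.1065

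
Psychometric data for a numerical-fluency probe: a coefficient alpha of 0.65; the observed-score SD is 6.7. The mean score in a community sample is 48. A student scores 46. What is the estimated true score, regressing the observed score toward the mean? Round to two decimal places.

46.70

T̂ = 0.650(46) + 0.350(48) ≈ 46.700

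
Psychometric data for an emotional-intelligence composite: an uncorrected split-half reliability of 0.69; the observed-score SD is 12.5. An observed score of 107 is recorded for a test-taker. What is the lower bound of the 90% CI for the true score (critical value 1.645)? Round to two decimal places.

r_full = 2·0.69 / (1 + 0.69) ≈ 0.8166
SEM = 12.5000 × √(1 − 0.8166) = 12.5000 × √0.1834 ≈ 12.5000 × 0.4283 ≈ 5.3536
Margin = 1.645 × 5.3536 ≈ 8.8067
Lower limit = 107 − 8.8067 ≈ 98.1933

98.19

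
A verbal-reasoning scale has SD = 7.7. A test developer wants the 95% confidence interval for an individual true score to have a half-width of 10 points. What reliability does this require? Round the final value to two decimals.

Required SEM = 10 / 1.96 ≃ 5.1020
r = 1 − (5.1020/7.7)² ≃ 1 − 0.4390 ≃ 0.5610

0.56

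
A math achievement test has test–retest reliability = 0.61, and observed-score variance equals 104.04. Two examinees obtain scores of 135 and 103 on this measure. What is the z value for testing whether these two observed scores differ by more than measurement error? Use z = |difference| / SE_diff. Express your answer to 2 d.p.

3.55

SD = √104.04 ≈ 10.200
SEM = 10.200*√(1 − 0.610) ≈ 6.370
Standard error of the difference = 6.370·√2 ≈ 9.008
z = |135 − 103| / 9.008 = 32 / 9.008 ≈ 3.552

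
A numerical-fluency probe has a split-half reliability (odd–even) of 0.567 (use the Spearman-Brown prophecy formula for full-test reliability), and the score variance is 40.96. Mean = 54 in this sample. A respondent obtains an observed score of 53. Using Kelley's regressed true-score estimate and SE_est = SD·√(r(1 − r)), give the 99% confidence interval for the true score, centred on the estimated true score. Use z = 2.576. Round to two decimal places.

[45.90, 60.65]

SD = √40.96 ≈ 6.400
r_full = 2·0.567 / (1 + 0.567) ≈ 0.724
T̂ = 0.724(53) + 0.276(54) ≈ 53.276
SE_est = SD * √(r(1 − r)) = 6.400 * √0.200 ≈ 6.400 * 0.447 ≈ 2.862
99% CI: 53.276 ± 7.372 ≈ (45.904, 60.649)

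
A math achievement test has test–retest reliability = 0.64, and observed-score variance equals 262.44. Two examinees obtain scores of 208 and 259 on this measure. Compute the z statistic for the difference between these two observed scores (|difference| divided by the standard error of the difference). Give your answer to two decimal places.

SD = √262.44 ≃ 16.2000
SEM = 16.2000 * √(1 − 0.6400) = 16.2000 * √0.3600 ≃ 16.2000 * 0.6000 ≃ 9.7200
Standard error of the difference = 9.7200·√2 ≃ 13.7462
z = 51 / 13.7462 ≃ 3.7101

3.71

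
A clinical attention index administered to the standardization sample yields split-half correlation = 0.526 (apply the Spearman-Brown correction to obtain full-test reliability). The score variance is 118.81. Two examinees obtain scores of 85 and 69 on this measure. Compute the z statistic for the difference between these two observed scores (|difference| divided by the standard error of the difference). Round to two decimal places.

1.86

σ = 118.81^(1/2) = 10.9000
r_full = 2·0.526 / (1 + 0.526) ≃ 0.6894
SEM = 10.9000 * √(1 − 0.6894) = 10.9000 * √0.3106 ≃ 10.9000 * 0.5573 ≃ 6.0749
SE_diff = √2 * SEM ≃ 8.5912
z = 16 / 8.5912 ≃ 1.8624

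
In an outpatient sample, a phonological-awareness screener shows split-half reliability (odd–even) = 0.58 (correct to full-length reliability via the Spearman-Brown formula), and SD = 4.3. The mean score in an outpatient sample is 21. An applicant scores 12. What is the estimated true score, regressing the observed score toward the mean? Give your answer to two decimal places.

Full-length reliability (Spearman-Brown) = 2(0.58)/(1+0.58) ≈ 0.7342
T̂ = r·X + (1 − r)·M = 0.7342·12 + 0.2658·21 ≈ 8.8101 + 5.5823 ≈ 14.3924

14.39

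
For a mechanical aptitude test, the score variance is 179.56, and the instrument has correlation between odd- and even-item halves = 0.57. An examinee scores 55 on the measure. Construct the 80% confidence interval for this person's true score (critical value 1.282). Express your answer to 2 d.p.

SD = √179.56 ≈ 13.400
r_full = 2·0.57 / (1 + 0.57) ≈ 0.726
SEM = 13.400 * √(1 − 0.726) = 13.400 * √0.274 ≈ 13.400 * 0.523 ≈ 7.013
1.282 * SEM ≈ 8.990
Interval: (46.010, 63.990)

[46.01, 63.99]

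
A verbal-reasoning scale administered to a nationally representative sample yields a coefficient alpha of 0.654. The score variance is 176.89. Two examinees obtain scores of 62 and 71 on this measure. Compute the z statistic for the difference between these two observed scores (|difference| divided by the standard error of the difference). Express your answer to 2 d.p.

SD = √176.89 ≃ 13.3000
SEM = 13.3000·√(1 − 0.6540) ≃ 7.8233
SE_diff = SEM · √2 ≃ 7.8233 · 1.4142 ≃ 11.0638
z = |62 − 71| / 11.0638 = 9 / 11.0638 ≃ 0.8135

0.81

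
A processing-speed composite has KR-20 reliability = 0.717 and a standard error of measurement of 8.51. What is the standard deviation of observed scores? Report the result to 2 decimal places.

SD = SEM / √(1 − r) = 8.51 / √0.2830 ≈ 8.51 / 0.5320 ≈ 15.9969

16.00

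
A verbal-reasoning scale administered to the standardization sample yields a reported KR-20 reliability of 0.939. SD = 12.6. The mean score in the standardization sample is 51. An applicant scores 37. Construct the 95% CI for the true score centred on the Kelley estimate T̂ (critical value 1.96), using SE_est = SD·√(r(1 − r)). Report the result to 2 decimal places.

T̂ = 0.9390(37) + 0.0610(51) ≃ 37.8540
SE_est = 12.6000·√(0.9390·0.0610) ≃ 3.0156
95% CI: 37.8540 ± 5.9105 ≃ (31.9435, 43.7645)

[31.94, 43.76]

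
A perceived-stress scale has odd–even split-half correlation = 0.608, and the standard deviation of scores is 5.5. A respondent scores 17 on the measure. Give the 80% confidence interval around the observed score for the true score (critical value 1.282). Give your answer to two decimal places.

Full-length reliability (Spearman-Brown) = 2(0.608)/(1+0.608) ≃ 0.7562
SEM = 5.5000·√(1 − 0.7562) ≃ 2.7156
Margin = 1.282 · 2.7156 ≃ 3.4814
80% CI: 17 ± 3.4814 = [13.5186, 20.4814]

[13.52, 20.48]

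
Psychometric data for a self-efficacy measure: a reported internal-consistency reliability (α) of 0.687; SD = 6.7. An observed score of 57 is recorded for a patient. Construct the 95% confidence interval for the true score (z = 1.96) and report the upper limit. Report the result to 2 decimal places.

The standard error of measurement is 6.700×√(1 − 0.687) ≈ 6.700×0.559 ≈ 3.748.
1.96 × SEM ≈ 7.347
Upper limit = 57 + 7.347 ≈ 64.347

64.35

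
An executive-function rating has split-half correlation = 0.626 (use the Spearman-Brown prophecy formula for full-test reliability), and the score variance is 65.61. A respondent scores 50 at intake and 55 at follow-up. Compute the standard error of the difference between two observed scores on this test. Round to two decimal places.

5.49

SD = √65.61 ≈ 8.1000
Spearman-Brown: r = 2(0.626) / (1 + 0.626) = 1.2520 / 1.6260 ≈ 0.7700
SEM = 8.1000 * √(1 − 0.7700) = 8.1000 * √0.2300 ≈ 8.1000 * 0.4796 ≈ 3.8847
SE_diff = √2 * SEM ≈ 5.4938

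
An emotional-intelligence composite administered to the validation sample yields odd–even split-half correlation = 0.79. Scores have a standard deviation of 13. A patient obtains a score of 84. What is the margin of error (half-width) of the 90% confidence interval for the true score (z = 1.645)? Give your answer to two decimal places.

Spearman-Brown: r = 2(0.79) / (1 + 0.79) = 1.5800 / 1.7900 ≈ 0.8827
The standard error of measurement is 13.0000*√(1 − 0.8827) ≈ 13.0000*0.3425 ≈ 4.4527.
1.645 * SEM ≈ 7.3247

7.32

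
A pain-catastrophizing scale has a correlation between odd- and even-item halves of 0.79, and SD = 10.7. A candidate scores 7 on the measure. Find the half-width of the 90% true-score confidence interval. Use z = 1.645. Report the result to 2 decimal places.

6.03

Spearman-Brown: r = 2(0.79) / (1 + 0.79) = 1.5800 / 1.7900 ≃ 0.8827
SEM = 10.7000 * √(1 − 0.8827) = 10.7000 * √0.1173 ≃ 10.7000 * 0.3425 ≃ 3.6649
Margin = 1.645 * 3.6649 ≃ 6.0288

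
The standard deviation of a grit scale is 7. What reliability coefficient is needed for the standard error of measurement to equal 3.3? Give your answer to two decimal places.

Required reliability = 1 − (SEM/SD)² = 1 − 0.222 ≈ 0.778

0.78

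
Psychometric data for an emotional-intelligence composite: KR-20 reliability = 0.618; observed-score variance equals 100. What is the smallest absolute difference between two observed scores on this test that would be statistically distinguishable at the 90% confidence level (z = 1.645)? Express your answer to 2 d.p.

σ = 100^(1/2) = 10.00000
The standard error of measurement is 10.00000*√(1 − 0.61800) ≈ 10.00000*0.61806 ≈ 6.18061.
SE_diff = √2 * SEM ≈ 8.74071
Minimum reliable difference = 1.645 * SE_diff ≈ 1.645 * 8.74071 ≈ 14.37847

14.38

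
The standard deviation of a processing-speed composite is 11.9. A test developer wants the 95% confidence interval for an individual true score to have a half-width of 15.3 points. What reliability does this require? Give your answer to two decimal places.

0.57

Required SEM = 15.3 / 1.96 ≈ 7.806
Required reliability = 1 − (SEM/SD)² = 1 − 0.430 ≈ 0.570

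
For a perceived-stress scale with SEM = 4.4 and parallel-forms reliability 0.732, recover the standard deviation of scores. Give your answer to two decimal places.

σ = SEM·(1 − r)^(−1/2) ≃ 4.4×1.9317 ≃ 8.4993

8.50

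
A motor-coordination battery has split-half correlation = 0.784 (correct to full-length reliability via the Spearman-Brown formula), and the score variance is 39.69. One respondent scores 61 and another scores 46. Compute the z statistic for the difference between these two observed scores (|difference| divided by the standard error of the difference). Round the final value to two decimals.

4.84

SD = √39.69 = 6.3000
Spearman-Brown: r = 2(0.784) / (1 + 0.784) = 1.5680 / 1.7840 ≃ 0.8789
SEM = 6.3000×√(1 − 0.8789) ≃ 2.1921
Standard error of the difference = 2.1921·√2 ≃ 3.1002
z = |61 − 46| / 3.1002 = 15 / 3.1002 ≃ 4.8385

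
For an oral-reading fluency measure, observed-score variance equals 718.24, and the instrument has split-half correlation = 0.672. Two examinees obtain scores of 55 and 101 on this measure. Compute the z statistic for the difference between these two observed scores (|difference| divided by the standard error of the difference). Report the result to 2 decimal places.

2.74

SD = √718.24 ≈ 26.800
Full-length reliability (Spearman-Brown) = 2(0.672)/(1+0.672) ≈ 0.804
SEM = 26.800 * √(1 − 0.804) = 26.800 * √0.196 ≈ 26.800 * 0.443 ≈ 11.870
SE_diff = √2 * SEM ≈ 16.787
z = |55 − 101| / 16.787 = 46 / 16.787 ≈ 2.740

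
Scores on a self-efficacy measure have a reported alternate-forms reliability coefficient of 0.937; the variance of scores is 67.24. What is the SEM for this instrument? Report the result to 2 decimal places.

2.06

SD = √67.24 ≈ 8.2000
The standard error of measurement is 8.2000×√(1 − 0.9370) ≈ 8.2000×0.2510 ≈ 2.0582.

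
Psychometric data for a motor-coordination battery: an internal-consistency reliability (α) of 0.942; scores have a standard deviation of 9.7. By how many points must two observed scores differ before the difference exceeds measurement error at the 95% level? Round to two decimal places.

6.48

The standard error of measurement is 9.7000×√(1 − 0.9420) ≈ 9.7000×0.2408 ≈ 2.3361.
Standard error of the difference = 2.3361·√2 ≈ 3.3037
Smallest detectable difference = 1.96×3.3037 ≈ 6.4753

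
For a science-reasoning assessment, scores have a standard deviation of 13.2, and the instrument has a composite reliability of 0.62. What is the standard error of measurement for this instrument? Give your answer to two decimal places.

The standard error of measurement is 13.2000·√(1 − 0.6200) ≈ 13.2000·0.6164 ≈ 8.1370.

8.14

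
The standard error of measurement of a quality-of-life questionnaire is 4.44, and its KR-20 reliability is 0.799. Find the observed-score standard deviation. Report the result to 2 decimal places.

σ = SEM·(1 − r)^(−1/2) ≈ 4.44·2.230 ≈ 9.903

9.90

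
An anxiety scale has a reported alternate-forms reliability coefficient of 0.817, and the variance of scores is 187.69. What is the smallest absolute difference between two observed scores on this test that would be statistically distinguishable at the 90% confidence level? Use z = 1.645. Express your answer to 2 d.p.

13.63

σ = 187.69^(1/2) = 13.70000
SEM = 13.70000 * √(1 − 0.81700) = 13.70000 * √0.18300 ≈ 13.70000 * 0.42778 ≈ 5.86065
Standard error of the difference = 5.86065·√2 ≈ 8.28822
Minimum reliable difference = 1.645 * SE_diff ≈ 1.645 * 8.28822 ≈ 13.63412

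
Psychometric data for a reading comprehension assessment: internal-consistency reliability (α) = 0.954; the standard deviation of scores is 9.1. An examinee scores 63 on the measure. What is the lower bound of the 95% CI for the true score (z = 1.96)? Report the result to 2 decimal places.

59.17

The standard error of measurement is 9.10000×√(1 − 0.95400) ≈ 9.10000×0.21448 ≈ 1.95173.
1.96 × SEM ≈ 3.82540
Lower bound: 63 − 3.82540 = 59.17460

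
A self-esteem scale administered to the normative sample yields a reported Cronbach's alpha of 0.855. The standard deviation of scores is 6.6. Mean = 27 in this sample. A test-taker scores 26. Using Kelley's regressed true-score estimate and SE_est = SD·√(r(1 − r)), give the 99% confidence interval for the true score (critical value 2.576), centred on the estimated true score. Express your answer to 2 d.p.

[20.16, 32.13]

T̂ = 0.85500(26) + 0.14500(27) ≈ 26.14500
SE_est = SD · √(r(1 − r)) = 6.60000 · √0.12398 ≈ 6.60000 · 0.35210 ≈ 2.32387
CI = 26.14500 ± 2.576 · 2.32387 → [20.15872, 32.13128]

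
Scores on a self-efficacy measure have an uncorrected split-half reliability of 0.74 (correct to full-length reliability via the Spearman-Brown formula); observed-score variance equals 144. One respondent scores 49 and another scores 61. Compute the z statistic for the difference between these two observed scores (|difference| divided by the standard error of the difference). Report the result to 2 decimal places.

1.83

SD = √144 ≈ 12.00000
Spearman-Brown: r = 2(0.74) / (1 + 0.74) = 1.48000 / 1.74000 ≈ 0.85057
SEM = 12.00000 × √(1 − 0.85057) = 12.00000 × √0.14943 ≈ 12.00000 × 0.38656 ≈ 4.63867
SE_diff = √2 × SEM ≈ 6.56007
z = 12 / 6.56007 ≈ 1.82925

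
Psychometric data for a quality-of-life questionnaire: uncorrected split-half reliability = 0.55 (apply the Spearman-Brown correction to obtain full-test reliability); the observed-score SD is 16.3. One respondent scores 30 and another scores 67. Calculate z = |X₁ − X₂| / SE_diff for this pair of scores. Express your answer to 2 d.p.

r_full = 2·0.55 / (1 + 0.55) ≈ 0.7097
SEM = 16.3000 × √(1 − 0.7097) = 16.3000 × √0.2903 ≈ 16.3000 × 0.5388 ≈ 8.7827
Standard error of the difference = 8.7827·√2 ≈ 12.4206
z = 37 / 12.4206 ≈ 2.9789

2.98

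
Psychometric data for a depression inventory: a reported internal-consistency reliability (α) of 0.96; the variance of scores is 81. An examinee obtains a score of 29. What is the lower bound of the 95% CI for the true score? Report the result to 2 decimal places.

25.47

SD = √81 ≈ 9.0000
The standard error of measurement is 9.0000*√(1 − 0.9600) ≈ 9.0000*0.2000 ≈ 1.8000.
Margin = 1.96 * 1.8000 ≈ 3.5280
Lower limit = 29 − 3.5280 ≈ 25.4720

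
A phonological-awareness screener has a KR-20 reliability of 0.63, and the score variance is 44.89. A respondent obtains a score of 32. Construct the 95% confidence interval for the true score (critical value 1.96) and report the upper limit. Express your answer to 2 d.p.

SD = √44.89 ≈ 6.7000
SEM = 6.7000 * √(1 − 0.6300) = 6.7000 * √0.3700 ≈ 6.7000 * 0.6083 ≈ 4.0755
1.96 * SEM ≈ 7.9879
Upper bound: 32 + 7.9879 = 39.9879

39.99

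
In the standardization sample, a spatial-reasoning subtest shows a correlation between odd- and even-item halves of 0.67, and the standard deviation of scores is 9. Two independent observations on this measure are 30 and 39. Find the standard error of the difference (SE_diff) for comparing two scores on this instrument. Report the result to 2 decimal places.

Full-length reliability (Spearman-Brown) = 2(0.67)/(1+0.67) ≃ 0.80240
SEM = 9.00000·√(1 − 0.80240) ≃ 4.00075
SE_diff = SEM · √2 ≃ 4.00075 · 1.41421 ≃ 5.65791

5.66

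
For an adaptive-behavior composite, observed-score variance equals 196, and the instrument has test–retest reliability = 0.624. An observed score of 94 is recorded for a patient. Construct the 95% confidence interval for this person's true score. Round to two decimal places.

SD = √196 = 14.0000
SEM = 14.0000*√(1 − 0.6240) ≈ 8.5846
1.96 * SEM ≈ 16.8259
Interval: (77.1741, 110.8259)

[77.17, 110.83]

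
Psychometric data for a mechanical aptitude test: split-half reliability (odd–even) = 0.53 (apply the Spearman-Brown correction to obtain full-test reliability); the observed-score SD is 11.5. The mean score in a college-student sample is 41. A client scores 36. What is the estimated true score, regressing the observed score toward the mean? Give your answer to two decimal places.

37.54

r_full = 2·0.53 / (1 + 0.53) ≈ 0.693
Estimated true score = 0.693×36 + (1 − 0.693)×41 ≈ 37.536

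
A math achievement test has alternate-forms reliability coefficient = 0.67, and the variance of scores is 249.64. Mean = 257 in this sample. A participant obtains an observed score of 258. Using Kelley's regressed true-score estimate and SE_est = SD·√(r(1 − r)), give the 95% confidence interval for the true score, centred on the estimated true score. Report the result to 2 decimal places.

SD = √249.64 = 15.8000
T̂ = r·X + (1 − r)·M = 0.6700*258 + 0.3300*257 = 172.8600 + 84.8100 ≃ 257.6700
SE_est = 15.8000·√[r(1 − r)] ≃ 7.4294
CI = 257.6700 ± 1.96 * 7.4294 → [243.1085, 272.2315]

[243.11, 272.23]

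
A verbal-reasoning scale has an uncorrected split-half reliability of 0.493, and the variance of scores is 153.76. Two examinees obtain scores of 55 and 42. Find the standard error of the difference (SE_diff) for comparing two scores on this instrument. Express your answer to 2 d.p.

10.22

SD = √153.76 = 12.4000
Spearman-Brown: r = 2(0.493) / (1 + 0.493) = 0.9860 / 1.4930 ≃ 0.6604
SEM = 12.4000×√(1 − 0.6604) ≃ 7.2260
SE_diff = √2 × SEM ≃ 10.2191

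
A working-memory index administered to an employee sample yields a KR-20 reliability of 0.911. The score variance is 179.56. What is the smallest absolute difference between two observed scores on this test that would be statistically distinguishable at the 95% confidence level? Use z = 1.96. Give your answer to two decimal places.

11.08

σ = 179.56^(1/2) = 13.4000
The standard error of measurement is 13.4000*√(1 − 0.9110) ≃ 13.4000*0.2983 ≃ 3.9976.
Standard error of the difference = 3.9976·√2 ≃ 5.6535
Minimum reliable difference = 1.96 * SE_diff ≃ 1.96 * 5.6535 ≃ 11.0808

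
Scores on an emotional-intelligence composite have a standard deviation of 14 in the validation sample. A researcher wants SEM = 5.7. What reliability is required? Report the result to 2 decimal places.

0.83

r = 1 − (SEM / SD)² = 1 − (5.7000 / 14)² ≈ 1 − 0.1658 ≈ 0.8342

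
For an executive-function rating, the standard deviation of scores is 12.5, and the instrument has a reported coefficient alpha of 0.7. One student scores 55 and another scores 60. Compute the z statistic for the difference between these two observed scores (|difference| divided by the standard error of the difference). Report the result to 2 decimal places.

0.52

SEM = 12.500×√(1 − 0.700) ≈ 6.847
SE_diff = √2 × SEM ≈ 9.682
z = 5 / 9.682 ≈ 0.516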